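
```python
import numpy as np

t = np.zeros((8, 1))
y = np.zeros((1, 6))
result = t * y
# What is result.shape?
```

(8, 6)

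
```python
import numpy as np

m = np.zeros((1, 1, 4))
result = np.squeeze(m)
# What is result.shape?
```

(4,)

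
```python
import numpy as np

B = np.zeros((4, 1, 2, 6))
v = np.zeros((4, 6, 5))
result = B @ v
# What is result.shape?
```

(4, 4, 2, 5)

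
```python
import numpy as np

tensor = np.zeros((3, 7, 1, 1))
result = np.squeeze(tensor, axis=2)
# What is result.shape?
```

(3, 7, 1)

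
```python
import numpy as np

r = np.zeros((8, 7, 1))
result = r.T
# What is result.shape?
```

(1, 7, 8)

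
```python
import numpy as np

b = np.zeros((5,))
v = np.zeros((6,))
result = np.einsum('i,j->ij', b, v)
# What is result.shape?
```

(5, 6)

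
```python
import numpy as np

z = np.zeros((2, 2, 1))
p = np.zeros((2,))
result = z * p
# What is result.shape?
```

(2, 2, 2)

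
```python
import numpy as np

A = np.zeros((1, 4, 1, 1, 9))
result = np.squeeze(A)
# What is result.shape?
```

(4, 9)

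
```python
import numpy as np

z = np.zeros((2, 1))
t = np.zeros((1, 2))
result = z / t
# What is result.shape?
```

(2, 2)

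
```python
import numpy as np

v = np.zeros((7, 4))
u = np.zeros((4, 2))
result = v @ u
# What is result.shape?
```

(7, 2)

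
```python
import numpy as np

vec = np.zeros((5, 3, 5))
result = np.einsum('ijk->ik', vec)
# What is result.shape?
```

(5, 5)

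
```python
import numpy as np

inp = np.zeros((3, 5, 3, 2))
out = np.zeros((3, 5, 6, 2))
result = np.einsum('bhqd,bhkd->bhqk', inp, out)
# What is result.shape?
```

(3, 5, 3, 6)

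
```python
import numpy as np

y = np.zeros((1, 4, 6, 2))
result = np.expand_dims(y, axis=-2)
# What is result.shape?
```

(1, 4, 6, 1, 2)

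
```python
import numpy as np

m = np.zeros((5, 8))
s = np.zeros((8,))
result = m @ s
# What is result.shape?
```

(5,)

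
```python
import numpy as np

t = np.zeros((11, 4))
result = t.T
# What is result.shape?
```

(4, 11)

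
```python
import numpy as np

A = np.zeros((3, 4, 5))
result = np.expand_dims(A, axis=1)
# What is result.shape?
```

(3, 1, 4, 5)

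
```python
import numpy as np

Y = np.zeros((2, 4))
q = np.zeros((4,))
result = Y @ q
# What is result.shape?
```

(2,)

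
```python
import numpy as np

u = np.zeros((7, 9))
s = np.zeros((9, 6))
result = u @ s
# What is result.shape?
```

(7, 6)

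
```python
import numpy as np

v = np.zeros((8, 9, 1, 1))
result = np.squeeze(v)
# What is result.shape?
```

(8, 9)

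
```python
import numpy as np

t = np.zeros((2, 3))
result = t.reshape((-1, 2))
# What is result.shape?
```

(3, 2)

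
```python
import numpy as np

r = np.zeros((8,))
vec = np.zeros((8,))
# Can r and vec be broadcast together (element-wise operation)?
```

Yes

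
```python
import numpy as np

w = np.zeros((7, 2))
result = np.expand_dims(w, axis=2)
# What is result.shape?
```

(7, 2, 1)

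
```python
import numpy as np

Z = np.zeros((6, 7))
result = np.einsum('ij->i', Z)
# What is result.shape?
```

(6,)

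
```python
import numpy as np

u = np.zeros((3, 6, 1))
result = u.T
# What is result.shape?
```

(1, 6, 3)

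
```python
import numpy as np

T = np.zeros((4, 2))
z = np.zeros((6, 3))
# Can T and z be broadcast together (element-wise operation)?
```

No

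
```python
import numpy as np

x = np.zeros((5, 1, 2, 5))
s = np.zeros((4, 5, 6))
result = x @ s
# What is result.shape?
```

(5, 4, 2, 6)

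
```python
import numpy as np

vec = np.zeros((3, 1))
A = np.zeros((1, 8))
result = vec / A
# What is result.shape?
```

(3, 8)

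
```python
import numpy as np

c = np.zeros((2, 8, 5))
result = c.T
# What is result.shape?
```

(5, 8, 2)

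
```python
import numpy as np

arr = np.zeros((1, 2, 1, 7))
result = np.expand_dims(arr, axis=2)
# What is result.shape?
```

(1, 2, 1, 1, 7)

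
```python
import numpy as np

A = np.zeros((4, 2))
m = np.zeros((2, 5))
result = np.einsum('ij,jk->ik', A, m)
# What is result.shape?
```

(4, 5)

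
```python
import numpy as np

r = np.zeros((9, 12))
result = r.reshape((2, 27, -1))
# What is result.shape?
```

(2, 27, 2)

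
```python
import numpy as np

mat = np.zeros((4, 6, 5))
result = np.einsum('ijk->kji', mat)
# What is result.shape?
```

(5, 6, 4)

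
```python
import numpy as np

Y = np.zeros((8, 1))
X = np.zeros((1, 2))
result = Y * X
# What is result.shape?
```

(8, 2)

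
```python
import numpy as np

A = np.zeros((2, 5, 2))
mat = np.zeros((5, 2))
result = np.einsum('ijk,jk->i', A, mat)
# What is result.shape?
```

(2,)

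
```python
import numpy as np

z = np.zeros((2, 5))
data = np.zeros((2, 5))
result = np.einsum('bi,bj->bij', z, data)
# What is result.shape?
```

(2, 5, 5)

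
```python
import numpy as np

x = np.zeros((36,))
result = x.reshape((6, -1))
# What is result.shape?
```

(6, 6)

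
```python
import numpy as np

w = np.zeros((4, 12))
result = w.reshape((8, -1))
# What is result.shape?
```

(8, 6)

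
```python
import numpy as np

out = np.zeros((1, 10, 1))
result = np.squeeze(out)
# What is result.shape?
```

(10,)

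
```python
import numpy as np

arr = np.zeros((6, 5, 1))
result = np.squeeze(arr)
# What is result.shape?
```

(6, 5)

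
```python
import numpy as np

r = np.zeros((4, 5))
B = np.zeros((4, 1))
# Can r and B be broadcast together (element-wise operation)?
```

Yes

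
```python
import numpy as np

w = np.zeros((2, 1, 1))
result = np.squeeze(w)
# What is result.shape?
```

(2,)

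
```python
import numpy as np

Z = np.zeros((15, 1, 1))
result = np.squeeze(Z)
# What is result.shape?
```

(15,)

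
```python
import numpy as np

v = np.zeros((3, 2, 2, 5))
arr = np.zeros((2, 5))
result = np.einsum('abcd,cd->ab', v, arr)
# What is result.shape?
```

(3, 2)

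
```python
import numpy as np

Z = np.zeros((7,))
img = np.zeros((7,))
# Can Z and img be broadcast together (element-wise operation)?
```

Yes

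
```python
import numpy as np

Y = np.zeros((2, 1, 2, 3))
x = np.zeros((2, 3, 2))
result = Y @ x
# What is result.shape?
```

(2, 2, 2, 2)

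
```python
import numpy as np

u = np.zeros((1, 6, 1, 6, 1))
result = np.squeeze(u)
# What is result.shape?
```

(6, 6)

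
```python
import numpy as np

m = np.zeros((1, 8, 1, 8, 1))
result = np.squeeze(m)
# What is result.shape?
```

(8, 8)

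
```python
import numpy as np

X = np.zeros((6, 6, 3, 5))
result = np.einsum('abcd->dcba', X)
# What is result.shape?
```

(5, 3, 6, 6)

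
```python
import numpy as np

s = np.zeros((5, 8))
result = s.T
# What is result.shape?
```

(8, 5)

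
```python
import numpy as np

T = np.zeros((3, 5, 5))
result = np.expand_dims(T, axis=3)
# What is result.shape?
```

(3, 5, 5, 1)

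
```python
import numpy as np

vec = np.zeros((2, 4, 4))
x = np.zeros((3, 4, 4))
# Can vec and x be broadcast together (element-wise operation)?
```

No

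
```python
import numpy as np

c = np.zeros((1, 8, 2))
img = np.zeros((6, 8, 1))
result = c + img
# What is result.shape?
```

(6, 8, 2)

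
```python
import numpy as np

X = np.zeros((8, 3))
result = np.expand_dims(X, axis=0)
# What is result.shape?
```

(1, 8, 3)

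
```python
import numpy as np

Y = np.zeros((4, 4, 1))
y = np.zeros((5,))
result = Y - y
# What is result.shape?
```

(4, 4, 5)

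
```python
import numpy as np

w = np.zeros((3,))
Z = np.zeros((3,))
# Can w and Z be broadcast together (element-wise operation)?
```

Yes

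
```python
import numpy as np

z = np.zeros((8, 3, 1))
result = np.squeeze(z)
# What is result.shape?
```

(8, 3)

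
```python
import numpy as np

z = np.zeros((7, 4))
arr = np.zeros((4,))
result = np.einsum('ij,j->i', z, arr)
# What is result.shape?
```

(7,)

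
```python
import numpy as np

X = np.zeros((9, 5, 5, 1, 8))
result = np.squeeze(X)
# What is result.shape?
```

(9, 5, 5, 8)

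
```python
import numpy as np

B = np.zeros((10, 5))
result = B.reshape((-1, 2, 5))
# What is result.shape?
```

(5, 2, 5)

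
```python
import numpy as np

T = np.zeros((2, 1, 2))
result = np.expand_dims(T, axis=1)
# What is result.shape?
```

(2, 1, 1, 2)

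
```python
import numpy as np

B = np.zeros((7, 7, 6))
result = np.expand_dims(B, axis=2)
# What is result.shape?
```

(7, 7, 1, 6)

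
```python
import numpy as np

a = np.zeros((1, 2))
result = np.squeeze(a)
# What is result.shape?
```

(2,)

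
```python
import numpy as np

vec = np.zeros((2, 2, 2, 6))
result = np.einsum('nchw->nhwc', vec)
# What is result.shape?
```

(2, 2, 6, 2)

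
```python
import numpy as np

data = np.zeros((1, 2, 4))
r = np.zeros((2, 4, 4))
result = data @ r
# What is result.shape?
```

(2, 2, 4)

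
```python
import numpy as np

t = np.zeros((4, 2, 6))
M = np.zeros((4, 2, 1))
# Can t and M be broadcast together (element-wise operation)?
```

Yes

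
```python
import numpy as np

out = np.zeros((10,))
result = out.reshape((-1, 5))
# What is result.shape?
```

(2, 5)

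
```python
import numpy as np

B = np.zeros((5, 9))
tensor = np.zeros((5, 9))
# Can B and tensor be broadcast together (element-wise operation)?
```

Yes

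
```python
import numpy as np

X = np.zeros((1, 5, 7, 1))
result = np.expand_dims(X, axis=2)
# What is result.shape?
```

(1, 5, 1, 7, 1)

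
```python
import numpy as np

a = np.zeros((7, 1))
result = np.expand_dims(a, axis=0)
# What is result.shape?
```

(1, 7, 1)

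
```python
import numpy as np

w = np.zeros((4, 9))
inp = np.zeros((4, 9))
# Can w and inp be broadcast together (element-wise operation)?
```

Yes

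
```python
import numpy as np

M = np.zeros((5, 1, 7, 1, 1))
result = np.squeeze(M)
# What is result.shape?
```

(5, 7)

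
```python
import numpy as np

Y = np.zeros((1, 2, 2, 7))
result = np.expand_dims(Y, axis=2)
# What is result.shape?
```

(1, 2, 1, 2, 7)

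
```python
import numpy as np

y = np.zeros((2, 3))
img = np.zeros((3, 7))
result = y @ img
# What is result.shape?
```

(2, 7)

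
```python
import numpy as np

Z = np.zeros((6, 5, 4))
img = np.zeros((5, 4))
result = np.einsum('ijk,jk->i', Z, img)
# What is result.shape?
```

(6,)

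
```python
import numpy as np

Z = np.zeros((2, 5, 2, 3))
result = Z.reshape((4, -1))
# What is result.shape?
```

(4, 15)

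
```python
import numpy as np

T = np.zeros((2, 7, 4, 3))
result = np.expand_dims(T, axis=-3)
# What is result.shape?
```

(2, 7, 1, 4, 3)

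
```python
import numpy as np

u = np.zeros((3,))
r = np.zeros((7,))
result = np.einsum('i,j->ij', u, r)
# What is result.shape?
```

(3, 7)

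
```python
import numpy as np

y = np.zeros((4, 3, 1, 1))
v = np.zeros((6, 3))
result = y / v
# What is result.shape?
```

(4, 3, 6, 3)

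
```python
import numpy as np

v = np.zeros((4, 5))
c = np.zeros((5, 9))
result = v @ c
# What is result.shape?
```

(4, 9)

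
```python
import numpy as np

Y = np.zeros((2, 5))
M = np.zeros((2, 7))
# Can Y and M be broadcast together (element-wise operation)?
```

No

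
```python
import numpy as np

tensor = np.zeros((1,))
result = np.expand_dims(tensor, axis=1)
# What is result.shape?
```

(1, 1)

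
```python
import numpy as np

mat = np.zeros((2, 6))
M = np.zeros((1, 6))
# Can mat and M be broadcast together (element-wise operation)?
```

Yes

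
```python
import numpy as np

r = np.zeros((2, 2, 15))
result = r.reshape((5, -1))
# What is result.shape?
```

(5, 12)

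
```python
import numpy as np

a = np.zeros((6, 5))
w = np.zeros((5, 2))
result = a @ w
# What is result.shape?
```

(6, 2)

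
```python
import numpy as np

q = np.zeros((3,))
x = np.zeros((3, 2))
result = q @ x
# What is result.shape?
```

(2,)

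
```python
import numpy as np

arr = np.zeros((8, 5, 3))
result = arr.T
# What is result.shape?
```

(3, 5, 8)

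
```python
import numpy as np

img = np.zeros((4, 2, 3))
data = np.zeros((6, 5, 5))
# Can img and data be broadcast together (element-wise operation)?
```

No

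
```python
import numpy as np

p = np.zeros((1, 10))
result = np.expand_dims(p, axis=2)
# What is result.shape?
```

(1, 10, 1)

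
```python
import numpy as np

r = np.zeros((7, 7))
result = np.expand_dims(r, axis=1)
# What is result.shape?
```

(7, 1, 7)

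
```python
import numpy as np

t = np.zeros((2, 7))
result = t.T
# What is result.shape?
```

(7, 2)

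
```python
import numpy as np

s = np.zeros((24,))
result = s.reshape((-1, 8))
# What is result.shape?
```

(3, 8)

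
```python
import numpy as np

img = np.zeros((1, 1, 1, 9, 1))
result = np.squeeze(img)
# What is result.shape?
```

(9,)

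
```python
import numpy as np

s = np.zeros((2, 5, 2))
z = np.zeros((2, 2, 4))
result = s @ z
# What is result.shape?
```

(2, 5, 4)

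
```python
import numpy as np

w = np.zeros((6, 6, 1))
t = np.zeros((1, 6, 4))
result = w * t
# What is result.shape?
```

(6, 6, 4)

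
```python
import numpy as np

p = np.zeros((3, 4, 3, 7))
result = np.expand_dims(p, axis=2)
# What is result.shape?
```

(3, 4, 1, 3, 7)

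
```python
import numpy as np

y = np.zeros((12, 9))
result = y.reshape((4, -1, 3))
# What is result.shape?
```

(4, 9, 3)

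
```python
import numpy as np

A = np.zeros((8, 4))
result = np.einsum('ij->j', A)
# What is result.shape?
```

(4,)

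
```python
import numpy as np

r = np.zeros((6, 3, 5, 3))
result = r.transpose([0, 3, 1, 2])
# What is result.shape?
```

(6, 3, 3, 5)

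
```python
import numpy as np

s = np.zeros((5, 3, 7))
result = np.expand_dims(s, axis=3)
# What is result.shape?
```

(5, 3, 7, 1)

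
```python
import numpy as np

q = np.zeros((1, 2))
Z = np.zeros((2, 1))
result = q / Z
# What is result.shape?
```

(2, 2)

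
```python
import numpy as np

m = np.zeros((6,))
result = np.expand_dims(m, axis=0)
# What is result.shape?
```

(1, 6)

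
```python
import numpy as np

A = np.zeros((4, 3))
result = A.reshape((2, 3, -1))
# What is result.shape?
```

(2, 3, 2)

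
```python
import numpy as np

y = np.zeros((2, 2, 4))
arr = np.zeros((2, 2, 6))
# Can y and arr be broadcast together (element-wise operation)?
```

No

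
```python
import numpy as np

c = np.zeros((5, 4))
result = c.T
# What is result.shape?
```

(4, 5)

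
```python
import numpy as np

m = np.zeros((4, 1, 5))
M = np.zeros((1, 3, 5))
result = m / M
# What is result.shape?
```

(4, 3, 5)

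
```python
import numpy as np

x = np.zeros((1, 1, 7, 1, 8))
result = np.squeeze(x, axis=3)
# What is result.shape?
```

(1, 1, 7, 8)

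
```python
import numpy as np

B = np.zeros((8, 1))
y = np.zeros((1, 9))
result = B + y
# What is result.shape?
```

(8, 9)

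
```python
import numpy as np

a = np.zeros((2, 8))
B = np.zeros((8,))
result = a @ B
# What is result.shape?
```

(2,)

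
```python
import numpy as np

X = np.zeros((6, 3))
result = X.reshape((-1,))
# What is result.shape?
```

(18,)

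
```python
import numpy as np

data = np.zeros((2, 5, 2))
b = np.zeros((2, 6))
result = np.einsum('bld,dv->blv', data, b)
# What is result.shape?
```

(2, 5, 6)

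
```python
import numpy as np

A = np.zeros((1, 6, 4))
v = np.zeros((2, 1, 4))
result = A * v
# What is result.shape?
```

(2, 6, 4)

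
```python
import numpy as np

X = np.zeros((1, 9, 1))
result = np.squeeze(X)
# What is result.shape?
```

(9,)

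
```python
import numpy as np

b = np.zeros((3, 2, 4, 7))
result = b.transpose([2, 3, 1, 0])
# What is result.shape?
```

(4, 7, 2, 3)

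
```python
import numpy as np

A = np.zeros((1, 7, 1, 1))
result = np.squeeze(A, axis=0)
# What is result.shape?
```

(7, 1, 1)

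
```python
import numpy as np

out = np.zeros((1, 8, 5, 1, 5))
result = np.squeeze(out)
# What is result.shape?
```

(8, 5, 5)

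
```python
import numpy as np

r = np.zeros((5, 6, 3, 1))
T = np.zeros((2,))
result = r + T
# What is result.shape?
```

(5, 6, 3, 2)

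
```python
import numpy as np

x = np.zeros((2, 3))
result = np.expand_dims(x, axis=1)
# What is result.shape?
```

(2, 1, 3)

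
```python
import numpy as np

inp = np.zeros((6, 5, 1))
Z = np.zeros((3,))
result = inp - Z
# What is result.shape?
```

(6, 5, 3)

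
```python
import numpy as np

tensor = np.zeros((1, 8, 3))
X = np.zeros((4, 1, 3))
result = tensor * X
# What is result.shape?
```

(4, 8, 3)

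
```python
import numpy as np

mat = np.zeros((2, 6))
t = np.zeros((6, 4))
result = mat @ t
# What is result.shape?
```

(2, 4)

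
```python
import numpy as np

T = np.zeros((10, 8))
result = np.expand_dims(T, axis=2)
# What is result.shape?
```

(10, 8, 1)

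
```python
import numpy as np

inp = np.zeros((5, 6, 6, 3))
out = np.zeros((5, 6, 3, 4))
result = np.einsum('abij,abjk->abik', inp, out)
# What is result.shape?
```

(5, 6, 6, 4)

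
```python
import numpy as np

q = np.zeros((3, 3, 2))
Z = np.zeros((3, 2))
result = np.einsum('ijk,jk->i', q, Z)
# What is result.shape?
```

(3,)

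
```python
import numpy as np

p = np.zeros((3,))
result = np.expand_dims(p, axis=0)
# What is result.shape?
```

(1, 3)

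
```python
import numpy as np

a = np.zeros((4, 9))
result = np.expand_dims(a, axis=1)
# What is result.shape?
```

(4, 1, 9)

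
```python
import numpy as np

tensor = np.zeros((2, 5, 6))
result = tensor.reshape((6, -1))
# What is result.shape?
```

(6, 10)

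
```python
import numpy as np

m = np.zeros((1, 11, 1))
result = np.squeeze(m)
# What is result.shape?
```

(11,)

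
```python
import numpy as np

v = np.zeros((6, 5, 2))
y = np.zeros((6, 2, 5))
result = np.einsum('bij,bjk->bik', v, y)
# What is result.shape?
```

(6, 5, 5)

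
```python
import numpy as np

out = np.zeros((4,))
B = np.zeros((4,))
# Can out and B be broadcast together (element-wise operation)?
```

Yes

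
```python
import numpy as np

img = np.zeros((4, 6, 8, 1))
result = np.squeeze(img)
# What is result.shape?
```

(4, 6, 8)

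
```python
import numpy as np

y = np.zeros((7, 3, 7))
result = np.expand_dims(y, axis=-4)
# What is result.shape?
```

(1, 7, 3, 7)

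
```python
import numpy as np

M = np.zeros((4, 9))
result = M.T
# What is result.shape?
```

(9, 4)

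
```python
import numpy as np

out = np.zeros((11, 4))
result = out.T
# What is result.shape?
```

(4, 11)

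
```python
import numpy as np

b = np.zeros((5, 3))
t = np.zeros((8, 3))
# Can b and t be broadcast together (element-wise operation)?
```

No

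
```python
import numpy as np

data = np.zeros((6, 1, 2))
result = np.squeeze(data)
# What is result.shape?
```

(6, 2)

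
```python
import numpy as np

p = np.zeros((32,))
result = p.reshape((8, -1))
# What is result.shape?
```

(8, 4)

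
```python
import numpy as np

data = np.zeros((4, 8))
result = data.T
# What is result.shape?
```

(8, 4)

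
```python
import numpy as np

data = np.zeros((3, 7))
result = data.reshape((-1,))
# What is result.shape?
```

(21,)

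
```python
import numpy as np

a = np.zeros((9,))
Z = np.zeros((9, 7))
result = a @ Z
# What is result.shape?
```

(7,)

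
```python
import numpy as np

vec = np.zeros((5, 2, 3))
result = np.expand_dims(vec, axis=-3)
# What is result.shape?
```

(5, 1, 2, 3)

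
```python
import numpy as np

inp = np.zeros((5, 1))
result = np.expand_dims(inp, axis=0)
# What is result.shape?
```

(1, 5, 1)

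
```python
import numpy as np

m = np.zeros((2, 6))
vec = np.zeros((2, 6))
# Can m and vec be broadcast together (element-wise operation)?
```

Yes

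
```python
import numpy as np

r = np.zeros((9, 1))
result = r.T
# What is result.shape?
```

(1, 9)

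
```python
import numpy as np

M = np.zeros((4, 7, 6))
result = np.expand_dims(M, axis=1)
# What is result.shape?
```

(4, 1, 7, 6)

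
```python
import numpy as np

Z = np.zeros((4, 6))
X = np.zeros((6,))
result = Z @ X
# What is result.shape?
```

(4,)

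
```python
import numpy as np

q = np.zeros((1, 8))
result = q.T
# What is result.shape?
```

(8, 1)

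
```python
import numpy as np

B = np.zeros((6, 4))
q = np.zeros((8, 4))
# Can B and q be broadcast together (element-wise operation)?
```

No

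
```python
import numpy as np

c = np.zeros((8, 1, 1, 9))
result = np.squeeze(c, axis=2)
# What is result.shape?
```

(8, 1, 9)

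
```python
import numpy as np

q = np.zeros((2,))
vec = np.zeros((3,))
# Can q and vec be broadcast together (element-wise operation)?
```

No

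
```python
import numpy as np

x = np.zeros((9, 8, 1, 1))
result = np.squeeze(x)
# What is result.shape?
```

(9, 8)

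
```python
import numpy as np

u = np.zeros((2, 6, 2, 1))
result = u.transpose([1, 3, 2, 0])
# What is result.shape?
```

(6, 1, 2, 2)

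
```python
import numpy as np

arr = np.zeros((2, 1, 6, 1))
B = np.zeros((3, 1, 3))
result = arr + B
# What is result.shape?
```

(2, 3, 6, 3)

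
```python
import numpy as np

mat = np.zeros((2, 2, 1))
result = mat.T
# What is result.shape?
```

(1, 2, 2)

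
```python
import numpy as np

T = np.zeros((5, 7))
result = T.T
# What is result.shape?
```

(7, 5)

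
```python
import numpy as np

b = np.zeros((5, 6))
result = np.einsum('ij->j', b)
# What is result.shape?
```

(6,)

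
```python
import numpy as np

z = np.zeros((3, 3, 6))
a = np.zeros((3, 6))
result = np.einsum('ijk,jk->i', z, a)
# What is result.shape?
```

(3,)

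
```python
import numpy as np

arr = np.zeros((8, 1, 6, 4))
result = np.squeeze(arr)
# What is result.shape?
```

(8, 6, 4)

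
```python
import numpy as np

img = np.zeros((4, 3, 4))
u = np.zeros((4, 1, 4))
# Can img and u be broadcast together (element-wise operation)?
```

Yes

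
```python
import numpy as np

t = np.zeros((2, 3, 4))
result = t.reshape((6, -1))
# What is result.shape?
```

(6, 4)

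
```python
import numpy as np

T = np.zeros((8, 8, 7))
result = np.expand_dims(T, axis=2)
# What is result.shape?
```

(8, 8, 1, 7)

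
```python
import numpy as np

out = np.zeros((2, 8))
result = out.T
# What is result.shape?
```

(8, 2)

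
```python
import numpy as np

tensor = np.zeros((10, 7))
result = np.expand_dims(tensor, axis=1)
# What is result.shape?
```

(10, 1, 7)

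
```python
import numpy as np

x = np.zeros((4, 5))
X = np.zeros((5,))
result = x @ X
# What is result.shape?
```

(4,)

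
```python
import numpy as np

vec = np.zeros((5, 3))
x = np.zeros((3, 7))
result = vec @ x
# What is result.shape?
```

(5, 7)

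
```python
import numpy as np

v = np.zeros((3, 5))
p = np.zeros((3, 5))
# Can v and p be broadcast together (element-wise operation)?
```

Yes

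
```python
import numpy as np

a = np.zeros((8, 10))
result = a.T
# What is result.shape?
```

(10, 8)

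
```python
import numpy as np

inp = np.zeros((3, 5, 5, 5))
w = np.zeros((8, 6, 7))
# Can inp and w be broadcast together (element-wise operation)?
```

No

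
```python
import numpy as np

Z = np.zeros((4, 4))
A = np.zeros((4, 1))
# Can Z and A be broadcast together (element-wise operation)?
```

Yes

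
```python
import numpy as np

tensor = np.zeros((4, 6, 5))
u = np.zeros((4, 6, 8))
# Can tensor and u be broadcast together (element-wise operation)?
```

No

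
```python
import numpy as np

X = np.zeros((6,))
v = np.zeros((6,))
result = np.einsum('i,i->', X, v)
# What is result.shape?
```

()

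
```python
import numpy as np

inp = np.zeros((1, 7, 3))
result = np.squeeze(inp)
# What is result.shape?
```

(7, 3)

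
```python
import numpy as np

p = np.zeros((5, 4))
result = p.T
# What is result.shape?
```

(4, 5)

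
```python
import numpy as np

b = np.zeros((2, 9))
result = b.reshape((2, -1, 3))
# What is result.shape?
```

(2, 3, 3)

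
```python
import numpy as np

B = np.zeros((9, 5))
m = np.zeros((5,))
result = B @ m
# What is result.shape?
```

(9,)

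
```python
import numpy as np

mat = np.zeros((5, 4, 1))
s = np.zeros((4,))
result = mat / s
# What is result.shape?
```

(5, 4, 4)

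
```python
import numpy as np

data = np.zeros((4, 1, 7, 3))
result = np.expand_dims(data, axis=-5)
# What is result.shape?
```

(1, 4, 1, 7, 3)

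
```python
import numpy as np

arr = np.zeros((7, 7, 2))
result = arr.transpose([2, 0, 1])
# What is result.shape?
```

(2, 7, 7)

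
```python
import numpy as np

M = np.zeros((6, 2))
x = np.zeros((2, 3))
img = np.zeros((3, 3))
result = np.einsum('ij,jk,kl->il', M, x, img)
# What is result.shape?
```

(6, 3)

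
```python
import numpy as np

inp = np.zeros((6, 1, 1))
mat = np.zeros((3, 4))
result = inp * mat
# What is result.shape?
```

(6, 3, 4)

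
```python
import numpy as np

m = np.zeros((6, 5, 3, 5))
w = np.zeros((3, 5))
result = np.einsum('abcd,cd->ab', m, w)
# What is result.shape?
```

(6, 5)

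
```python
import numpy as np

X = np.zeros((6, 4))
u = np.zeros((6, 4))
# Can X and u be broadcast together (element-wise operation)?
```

Yes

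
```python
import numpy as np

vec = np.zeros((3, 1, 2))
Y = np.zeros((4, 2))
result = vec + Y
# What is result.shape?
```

(3, 4, 2)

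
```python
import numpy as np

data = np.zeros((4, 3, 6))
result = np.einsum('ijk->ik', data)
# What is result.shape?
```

(4, 6)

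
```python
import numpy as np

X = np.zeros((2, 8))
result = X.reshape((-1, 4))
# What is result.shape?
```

(4, 4)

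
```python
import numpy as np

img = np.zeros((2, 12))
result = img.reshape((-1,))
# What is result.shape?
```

(24,)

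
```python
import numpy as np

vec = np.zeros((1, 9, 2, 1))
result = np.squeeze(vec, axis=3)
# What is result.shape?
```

(1, 9, 2)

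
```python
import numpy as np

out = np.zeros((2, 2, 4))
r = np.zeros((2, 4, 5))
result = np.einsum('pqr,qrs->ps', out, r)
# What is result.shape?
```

(2, 5)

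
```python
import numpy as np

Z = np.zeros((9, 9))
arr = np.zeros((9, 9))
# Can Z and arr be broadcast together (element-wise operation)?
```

Yes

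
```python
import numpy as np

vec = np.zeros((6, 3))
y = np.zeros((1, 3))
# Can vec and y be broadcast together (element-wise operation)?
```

Yes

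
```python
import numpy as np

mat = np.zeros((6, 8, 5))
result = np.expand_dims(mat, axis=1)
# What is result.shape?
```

(6, 1, 8, 5)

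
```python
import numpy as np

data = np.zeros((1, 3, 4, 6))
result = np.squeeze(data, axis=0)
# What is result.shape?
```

(3, 4, 6)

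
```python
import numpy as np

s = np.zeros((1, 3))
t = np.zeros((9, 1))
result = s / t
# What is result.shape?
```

(9, 3)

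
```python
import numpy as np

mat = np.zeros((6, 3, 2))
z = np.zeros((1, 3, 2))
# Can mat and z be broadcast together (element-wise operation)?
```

Yes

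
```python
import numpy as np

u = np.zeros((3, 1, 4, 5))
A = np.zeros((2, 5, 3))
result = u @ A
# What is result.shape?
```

(3, 2, 4, 3)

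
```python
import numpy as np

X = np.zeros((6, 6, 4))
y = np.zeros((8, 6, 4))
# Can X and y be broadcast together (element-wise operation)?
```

No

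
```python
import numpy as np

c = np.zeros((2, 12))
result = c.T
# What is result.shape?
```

(12, 2)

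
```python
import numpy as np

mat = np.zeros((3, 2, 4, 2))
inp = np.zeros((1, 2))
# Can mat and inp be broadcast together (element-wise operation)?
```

Yes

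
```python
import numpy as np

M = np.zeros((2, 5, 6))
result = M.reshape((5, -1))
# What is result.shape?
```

(5, 12)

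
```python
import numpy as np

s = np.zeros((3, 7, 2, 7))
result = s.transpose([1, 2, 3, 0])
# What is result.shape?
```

(7, 2, 7, 3)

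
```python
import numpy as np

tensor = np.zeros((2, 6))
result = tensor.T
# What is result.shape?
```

(6, 2)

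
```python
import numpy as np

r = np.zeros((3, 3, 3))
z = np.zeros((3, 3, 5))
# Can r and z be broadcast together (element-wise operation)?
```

No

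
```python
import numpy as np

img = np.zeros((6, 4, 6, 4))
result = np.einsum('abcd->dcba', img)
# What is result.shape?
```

(4, 6, 4, 6)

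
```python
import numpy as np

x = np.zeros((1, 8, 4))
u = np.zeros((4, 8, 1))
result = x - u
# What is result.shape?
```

(4, 8, 4)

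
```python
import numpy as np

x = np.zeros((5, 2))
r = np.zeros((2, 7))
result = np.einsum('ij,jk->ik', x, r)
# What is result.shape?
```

(5, 7)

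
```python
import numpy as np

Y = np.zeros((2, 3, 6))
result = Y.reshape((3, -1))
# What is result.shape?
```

(3, 12)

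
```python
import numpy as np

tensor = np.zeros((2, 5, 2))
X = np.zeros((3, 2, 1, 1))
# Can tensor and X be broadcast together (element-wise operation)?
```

Yes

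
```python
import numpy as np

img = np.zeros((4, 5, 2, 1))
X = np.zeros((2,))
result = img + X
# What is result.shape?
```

(4, 5, 2, 2)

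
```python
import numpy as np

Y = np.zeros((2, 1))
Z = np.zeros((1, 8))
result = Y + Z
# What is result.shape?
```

(2, 8)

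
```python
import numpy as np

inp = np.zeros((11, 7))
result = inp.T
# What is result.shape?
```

(7, 11)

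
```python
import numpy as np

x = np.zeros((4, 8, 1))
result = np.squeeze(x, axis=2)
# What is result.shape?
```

(4, 8)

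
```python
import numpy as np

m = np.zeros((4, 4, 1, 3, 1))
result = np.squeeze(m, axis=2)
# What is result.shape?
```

(4, 4, 3, 1)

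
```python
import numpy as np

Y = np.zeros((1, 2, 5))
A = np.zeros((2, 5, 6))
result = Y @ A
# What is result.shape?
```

(2, 2, 6)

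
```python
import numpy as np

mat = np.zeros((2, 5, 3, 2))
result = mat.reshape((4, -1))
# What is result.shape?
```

(4, 15)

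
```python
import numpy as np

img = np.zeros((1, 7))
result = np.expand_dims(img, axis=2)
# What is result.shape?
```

(1, 7, 1)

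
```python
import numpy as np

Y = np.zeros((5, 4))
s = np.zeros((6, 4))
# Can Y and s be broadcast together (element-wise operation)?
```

No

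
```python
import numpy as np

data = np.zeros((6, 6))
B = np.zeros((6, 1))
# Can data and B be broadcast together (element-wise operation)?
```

Yes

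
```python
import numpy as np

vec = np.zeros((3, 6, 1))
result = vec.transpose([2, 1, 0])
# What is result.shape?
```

(1, 6, 3)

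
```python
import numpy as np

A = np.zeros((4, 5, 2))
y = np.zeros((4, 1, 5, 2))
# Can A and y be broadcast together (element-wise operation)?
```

Yes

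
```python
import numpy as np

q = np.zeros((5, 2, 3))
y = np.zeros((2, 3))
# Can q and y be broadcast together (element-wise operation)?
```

Yes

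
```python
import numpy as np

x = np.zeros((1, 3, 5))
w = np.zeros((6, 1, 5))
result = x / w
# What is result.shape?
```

(6, 3, 5)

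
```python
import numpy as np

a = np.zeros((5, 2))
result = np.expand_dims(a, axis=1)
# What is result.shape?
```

(5, 1, 2)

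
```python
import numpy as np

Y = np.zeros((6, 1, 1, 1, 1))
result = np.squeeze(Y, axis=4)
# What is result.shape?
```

(6, 1, 1, 1)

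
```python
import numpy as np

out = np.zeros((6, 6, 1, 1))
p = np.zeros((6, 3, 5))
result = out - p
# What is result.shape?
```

(6, 6, 3, 5)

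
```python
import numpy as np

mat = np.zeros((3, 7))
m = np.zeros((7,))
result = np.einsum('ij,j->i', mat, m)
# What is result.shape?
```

(3,)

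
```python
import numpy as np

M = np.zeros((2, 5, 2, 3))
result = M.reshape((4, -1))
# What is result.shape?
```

(4, 15)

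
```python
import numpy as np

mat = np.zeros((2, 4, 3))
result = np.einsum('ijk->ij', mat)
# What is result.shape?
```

(2, 4)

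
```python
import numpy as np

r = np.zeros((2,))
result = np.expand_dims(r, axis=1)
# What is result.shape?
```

(2, 1)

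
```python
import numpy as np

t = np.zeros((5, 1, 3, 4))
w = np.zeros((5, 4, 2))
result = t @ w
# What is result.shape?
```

(5, 5, 3, 2)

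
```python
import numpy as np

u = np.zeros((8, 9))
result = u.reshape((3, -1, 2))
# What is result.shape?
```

(3, 12, 2)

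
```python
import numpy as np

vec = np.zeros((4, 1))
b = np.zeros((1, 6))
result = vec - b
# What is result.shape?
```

(4, 6)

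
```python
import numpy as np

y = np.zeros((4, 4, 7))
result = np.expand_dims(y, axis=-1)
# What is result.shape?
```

(4, 4, 7, 1)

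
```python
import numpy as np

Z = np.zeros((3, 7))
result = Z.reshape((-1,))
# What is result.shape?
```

(21,)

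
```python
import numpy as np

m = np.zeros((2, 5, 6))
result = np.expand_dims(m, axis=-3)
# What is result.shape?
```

(2, 1, 5, 6)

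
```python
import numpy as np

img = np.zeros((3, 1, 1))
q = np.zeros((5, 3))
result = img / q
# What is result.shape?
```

(3, 5, 3)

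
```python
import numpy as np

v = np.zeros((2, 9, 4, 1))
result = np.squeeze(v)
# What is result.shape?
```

(2, 9, 4)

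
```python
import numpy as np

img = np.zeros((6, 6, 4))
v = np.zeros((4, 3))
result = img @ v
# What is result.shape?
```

(6, 6, 3)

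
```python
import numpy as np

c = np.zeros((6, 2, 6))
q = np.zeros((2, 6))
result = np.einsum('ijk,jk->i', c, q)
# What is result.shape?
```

(6,)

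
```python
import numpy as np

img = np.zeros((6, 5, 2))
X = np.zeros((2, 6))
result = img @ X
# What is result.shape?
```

(6, 5, 6)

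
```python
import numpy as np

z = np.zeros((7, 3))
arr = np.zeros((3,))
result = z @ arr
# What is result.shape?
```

(7,)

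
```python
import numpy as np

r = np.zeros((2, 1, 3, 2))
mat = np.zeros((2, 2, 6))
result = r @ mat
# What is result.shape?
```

(2, 2, 3, 6)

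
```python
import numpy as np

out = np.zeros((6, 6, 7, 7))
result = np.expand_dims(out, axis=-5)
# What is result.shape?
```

(1, 6, 6, 7, 7)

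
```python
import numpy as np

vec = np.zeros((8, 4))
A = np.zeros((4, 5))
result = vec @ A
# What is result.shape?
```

(8, 5)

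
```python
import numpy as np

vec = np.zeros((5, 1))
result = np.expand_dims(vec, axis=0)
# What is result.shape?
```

(1, 5, 1)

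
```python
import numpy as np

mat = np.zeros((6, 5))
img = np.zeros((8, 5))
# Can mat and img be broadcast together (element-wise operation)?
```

No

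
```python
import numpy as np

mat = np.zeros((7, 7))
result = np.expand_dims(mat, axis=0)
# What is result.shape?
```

(1, 7, 7)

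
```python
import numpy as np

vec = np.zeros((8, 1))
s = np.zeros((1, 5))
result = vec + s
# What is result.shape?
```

(8, 5)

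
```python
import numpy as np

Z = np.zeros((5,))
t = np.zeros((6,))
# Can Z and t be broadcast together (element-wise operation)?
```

No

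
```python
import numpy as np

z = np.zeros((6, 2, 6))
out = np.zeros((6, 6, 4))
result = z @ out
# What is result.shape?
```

(6, 2, 4)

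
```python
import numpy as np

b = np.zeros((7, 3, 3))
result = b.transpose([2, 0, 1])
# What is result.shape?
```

(3, 7, 3)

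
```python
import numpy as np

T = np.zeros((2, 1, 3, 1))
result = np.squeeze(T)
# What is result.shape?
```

(2, 3)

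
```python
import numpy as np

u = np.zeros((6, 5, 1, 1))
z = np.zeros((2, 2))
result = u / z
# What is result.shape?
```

(6, 5, 2, 2)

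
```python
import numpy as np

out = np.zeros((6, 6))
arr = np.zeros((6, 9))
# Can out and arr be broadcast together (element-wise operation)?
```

No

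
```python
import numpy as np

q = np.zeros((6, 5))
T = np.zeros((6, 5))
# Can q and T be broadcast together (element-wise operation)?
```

Yes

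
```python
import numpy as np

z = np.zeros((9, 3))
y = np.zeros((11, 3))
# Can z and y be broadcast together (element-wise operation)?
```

No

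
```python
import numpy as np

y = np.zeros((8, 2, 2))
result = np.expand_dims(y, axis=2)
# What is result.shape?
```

(8, 2, 1, 2)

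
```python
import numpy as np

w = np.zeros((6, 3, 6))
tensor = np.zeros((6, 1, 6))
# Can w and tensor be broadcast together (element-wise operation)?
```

Yes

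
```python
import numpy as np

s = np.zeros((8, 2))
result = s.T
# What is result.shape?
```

(2, 8)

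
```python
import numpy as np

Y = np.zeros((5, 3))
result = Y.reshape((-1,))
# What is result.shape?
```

(15,)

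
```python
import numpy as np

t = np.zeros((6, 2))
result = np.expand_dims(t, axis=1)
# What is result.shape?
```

(6, 1, 2)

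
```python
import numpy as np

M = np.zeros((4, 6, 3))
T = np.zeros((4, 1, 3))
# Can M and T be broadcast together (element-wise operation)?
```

Yes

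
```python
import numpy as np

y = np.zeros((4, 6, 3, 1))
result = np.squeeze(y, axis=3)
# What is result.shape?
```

(4, 6, 3)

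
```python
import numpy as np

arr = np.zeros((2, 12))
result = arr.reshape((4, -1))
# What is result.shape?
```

(4, 6)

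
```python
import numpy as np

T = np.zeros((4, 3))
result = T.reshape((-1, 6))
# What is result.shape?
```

(2, 6)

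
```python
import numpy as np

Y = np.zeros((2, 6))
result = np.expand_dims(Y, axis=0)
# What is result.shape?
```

(1, 2, 6)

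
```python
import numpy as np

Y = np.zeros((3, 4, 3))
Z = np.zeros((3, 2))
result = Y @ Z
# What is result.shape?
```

(3, 4, 2)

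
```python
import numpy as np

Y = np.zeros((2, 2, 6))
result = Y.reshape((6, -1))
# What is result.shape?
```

(6, 4)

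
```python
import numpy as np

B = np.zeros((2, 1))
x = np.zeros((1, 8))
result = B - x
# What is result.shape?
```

(2, 8)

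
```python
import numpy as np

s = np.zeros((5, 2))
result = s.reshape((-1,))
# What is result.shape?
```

(10,)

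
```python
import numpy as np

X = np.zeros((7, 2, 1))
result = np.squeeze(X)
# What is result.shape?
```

(7, 2)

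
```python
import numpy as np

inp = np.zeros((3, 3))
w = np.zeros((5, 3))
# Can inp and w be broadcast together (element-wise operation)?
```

No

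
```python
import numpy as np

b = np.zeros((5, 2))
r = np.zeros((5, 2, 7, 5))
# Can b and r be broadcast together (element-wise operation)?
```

No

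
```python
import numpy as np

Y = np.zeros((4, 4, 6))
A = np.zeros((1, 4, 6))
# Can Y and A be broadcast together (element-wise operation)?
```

Yes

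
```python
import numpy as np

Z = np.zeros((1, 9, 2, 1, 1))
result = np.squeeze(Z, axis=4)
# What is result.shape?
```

(1, 9, 2, 1)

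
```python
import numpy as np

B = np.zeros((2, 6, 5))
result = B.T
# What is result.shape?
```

(5, 6, 2)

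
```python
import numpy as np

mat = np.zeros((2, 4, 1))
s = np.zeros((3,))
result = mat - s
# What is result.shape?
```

(2, 4, 3)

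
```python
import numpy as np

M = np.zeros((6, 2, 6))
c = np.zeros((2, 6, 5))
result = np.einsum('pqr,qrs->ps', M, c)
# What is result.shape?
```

(6, 5)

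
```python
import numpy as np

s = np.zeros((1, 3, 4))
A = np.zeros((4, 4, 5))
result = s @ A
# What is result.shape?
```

(4, 3, 5)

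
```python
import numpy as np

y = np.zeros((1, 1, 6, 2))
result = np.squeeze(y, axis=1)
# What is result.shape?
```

(1, 6, 2)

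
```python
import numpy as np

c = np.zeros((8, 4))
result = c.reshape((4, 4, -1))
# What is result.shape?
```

(4, 4, 2)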